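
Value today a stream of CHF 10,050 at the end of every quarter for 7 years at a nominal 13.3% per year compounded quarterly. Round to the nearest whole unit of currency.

CHF 181,301

With 4 periods per year: i = 0.03325, n = 28.
PV = PMT · [1 − (1+i)^(−n)] / i = 10050 · 18.039892 = 181,300.9188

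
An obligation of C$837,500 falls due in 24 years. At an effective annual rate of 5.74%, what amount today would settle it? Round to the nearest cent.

C$219,402.45

Discount factor = (1+0.0574)^(−24) = 0.261973; PV = 837,500 × 0.261973 = 219,402.4486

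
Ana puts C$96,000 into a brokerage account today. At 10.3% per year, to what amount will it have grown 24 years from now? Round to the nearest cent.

C$1,009,447.02

96,000 × (1+0.103)^24 = 96,000 × 10.515073 = 1,009,447.0231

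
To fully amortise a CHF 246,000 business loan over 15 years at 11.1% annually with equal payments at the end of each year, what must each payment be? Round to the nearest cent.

CHF 34,399.10

Annuity-PV factor = 7.151349; PMT = 246000 / 7.151349 = 34,399.1023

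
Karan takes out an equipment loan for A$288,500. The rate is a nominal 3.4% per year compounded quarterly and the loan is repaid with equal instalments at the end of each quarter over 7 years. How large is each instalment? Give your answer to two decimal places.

A$11,621.81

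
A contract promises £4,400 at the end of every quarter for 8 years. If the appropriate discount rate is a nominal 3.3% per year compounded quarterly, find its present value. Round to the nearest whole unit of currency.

With 4 periods per year: i = 0.00825, n = 32.
Annuity factor a(32|0.00825) = 28.023546; PV = 4400 × 28.023546 = 123,303.6043

£123,304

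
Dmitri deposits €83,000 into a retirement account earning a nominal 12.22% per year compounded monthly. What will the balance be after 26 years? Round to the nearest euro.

Periodic rate i = 0.1222/12 = 0.0101833; n = 26 × 12 = 312 periods.
FV = PV·(1+i)^n = 83,000 × 23.597287 = 1,958,574.8256

€1,958,575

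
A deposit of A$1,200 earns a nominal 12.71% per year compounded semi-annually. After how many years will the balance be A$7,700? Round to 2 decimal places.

Periodic rate i = 0.1271/2 = 0.06355.
n = ln(7700/1200) / ln(1+0.06355) = ln(6.41667) / 0.061612 = 30.1709 half-years
= 30.1709/2 years

15.09 years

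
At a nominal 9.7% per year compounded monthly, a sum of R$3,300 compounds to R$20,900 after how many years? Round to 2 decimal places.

Periodic rate i = 0.097/12 = 0.00808333.
(1+i)^n = 20900/3300 = 6.33333, so n = ln 6.33333 / ln 1.00808 = 229.2714 months
= 229.2714/12 years

19.11 years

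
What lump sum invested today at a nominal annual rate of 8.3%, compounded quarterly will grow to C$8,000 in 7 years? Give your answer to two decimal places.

i = 0.083/4 = 0.02075 per quarter; n = 7·4 = 28.
PV = 8,000 / (1 + 0.02075)^28 = 8,000 / 1.777227 = 4,501.3948

C$4,501.39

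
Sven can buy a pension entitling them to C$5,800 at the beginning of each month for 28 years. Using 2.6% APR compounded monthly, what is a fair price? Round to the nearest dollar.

C$1,386,286

Periodic rate i = 0.026/12 = 0.00216667; n = 28 × 12 = 336 periods.
PV = PMT · [1 − (1+i)^(−n)] / i × (1+i) = 5800 · 239.014808 = 1,386,285.8837
Payments are at the start of each period, so multiply by (1+i).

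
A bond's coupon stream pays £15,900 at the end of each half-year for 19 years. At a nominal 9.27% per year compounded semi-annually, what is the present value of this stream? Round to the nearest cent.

Periodic rate i = 0.0927/2 = 0.04635; n = 19 × 2 = 38 periods.
PV = PMT · [1 − (1+i)^(−n)] / i = 15900 · 17.718191 = 281,719.2400

£281,719.24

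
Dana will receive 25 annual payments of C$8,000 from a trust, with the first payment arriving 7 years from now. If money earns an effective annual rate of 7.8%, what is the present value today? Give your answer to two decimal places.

C$55,359.89

PV at t=6 (ordinary 25-year annuity): 8000 × a(25|0.078) = 8000 × 10.859699 = 86,877.5914
PV₀ = 86,877.5914 / (1+0.078)^6 = 86,877.5914 / 1.569324 = 55,359.8885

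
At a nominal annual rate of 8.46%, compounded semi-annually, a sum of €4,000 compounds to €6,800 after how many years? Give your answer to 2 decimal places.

6.40 years

Periodic rate i = 0.0846/2 = 0.0423.
n = ln(6800/4000) / ln(1+0.0423) = ln(1.70000) / 0.041430 = 12.8079 half-years
= 12.8079/2 years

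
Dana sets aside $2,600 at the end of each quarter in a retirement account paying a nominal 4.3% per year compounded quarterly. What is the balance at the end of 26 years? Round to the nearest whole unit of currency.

$493,525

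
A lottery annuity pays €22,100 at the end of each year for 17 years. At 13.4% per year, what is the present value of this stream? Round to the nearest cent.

PV = 22100 × [1 − (1+0.134)^(−17)] / 0.134 = 22100 × 6.582706 = 145,477.7940

€145,477.79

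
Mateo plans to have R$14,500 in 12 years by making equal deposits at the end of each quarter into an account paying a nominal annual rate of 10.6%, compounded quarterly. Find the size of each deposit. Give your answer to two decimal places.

i = 0.106/4 = 0.0265 per quarter; n = 12·4 = 48.
FV-annuity factor = 94.693396; PMT = 14500 / 94.693396 = 153.1258

R$153.13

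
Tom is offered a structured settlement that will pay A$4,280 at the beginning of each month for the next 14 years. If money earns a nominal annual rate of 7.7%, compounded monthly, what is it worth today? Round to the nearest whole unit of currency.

With 12 periods per year: i = 0.00641667, n = 168.
PV = 4280 × [1 − (1+0.00641667)^(−168)] / 0.00641667 × (1+i) = 4280 × 103.289832 = 442,080.4819
(Beginning-of-period payments → annuity-due factor ×(1+i).)

A$442,080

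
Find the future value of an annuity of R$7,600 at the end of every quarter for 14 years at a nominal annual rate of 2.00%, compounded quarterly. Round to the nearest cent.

With 4 periods per year: i = 0.005, n = 56.
FV = PMT · [(1+i)^n − 1] / i = 7600 · 64.441404 = 489,754.6692

R$489,754.67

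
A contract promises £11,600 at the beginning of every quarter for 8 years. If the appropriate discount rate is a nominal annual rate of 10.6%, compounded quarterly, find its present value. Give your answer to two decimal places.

Periodic rate i = 0.106/4 = 0.0265; n = 8 × 4 = 32 periods.
PV = 11600 × [1 − (1+0.0265)^(−32)] / 0.0265 × (1+i) = 11600 × 21.962238 = 254,761.9641
Payments are at the start of each period, so multiply by (1+i).

£254,761.96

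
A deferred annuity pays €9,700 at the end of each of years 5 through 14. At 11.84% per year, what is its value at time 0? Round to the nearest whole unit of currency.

Value one period before first payment (t=4): 9700 × [1 − (1+0.1184)^(−10)] / 0.1184 = 9700 × 5.687422 = 55,167.9962
PV₀ = 55,167.9962 / (1+0.1184)^4 = 55,167.9962 / 1.564547 = 35,261.3208

€35,261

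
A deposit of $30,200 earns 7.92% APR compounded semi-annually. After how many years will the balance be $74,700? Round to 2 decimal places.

11.66 years

Periodic rate i = 0.0792/2 = 0.0396.
n = ln(74700/30200) / ln(1+0.0396) = ln(2.47351) / 0.038836 = 23.3195 half-years
= 23.3195/2 years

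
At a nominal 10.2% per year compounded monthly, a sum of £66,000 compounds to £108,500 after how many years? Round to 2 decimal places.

4.89 years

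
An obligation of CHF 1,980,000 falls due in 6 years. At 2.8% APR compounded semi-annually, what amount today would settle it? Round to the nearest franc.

i = 0.028/2 = 0.014 per half-year; n = 6·2 = 12.
Discount factor = (1+0.014)^(−12) = 0.846339; PV = 1,980,000 × 0.846339 = 1,675,751.9379

CHF 1,675,752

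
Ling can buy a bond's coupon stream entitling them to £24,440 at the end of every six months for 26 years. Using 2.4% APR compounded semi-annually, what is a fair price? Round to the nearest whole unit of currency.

Periodic rate i = 0.024/2 = 0.012; n = 26 × 2 = 52 periods.
PV = PMT · [1 − (1+i)^(−n)] / i = 24440 · 38.517435 = 941,366.1177

£941,366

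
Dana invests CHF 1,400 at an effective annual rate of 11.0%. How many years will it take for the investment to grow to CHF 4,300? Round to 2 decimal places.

10.75 years

n = ln(4300/1400) / ln(1+0.11) = ln(3.07143) / 0.104360 = 10.7526 years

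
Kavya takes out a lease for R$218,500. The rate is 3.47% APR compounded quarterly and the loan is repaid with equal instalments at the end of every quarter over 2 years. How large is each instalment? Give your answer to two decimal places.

R$28,389.46

With 4 periods per year: i = 0.008675, n = 8.
PMT = 218500 / ( [1 − (1+0.008675)^(−8)] / 0.008675 ) = 218500 / 7.696520 = 28,389.4553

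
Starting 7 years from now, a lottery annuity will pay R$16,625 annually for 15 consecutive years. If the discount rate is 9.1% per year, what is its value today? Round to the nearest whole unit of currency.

Value one period before first payment (t=6): 16625 × [1 − (1+0.091)^(−15)] / 0.091 = 16625 × 8.013323 = 133,221.4998
Discount back 6 years: 133,221.4998 × (1+0.091)^(−6) = 133,221.4998 × 0.592996 = 78,999.7678

R$79,000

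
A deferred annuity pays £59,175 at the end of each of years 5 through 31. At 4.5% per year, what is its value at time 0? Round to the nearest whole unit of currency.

£766,723

Value one period before first payment (t=4): 59175 × [1 − (1+0.045)^(−27)] / 0.045 = 59175 × 15.451303 = 914,330.8444
PV₀ = 914,330.8444 / (1+0.045)^4 = 914,330.8444 / 1.192519 = 766,722.5014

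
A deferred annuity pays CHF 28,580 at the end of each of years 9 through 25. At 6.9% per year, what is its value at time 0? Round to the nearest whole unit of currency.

CHF 164,758

PV at t=8 (ordinary 17-year annuity): 28580 × a(17|0.069) = 28580 × 9.831208 = 280,975.9303
Discount back 8 years: 280,975.9303 × (1+0.069)^(−8) = 280,975.9303 × 0.586379 = 164,758.3660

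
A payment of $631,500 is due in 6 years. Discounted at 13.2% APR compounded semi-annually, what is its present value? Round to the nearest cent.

$293,283.01

Periodic rate i = 0.132/2 = 0.066; n = 6 × 2 = 12 periods.
PV = 631,500 / (1 + 0.066)^12 = 631,500 / 2.153210 = 293,283.0058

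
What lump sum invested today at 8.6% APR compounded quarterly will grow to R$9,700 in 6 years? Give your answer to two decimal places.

With 4 periods per year: i = 0.0215, n = 24.
Discount factor = (1+0.0215)^(−24) = 0.600177; PV = 9,700 × 0.600177 = 5,821.7135

R$5,821.71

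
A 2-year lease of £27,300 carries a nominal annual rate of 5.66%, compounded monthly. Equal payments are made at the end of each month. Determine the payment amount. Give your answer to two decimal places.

Periodic rate i = 0.0566/12 = 0.00471667; n = 2 × 12 = 24 periods.
PMT = 27300 / ( [1 − (1+0.00471667)^(−24)] / 0.00471667 ) = 27300 / 22.641048 = 1,205.7746

£1,205.77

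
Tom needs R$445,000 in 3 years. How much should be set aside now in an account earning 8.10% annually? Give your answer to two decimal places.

R$352,275.90

PV = FV·(1+i)^(−n) = 445,000 × 0.791631 = 352,275.8968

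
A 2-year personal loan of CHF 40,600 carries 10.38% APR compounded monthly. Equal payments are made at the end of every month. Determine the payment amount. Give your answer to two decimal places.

CHF 1,880.61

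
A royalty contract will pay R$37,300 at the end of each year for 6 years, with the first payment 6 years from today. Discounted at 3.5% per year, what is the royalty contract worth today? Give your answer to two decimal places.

Value one period before first payment (t=5): 37300 × [1 − (1+0.035)^(−6)] / 0.035 = 37300 × 5.328553 = 198,755.0276
Discount back 5 years: 198,755.0276 × (1+0.035)^(−5) = 198,755.0276 × 0.841973 = 167,346.4000

R$167,346.40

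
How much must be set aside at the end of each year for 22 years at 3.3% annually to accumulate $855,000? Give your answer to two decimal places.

$27,059.25

FV-annuity factor = 31.597324; PMT = 855000 / 31.597324 = 27,059.2537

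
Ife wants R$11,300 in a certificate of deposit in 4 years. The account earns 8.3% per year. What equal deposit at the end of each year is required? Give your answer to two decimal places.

R$2,496.62

PMT = 11300 / ( [(1+0.083)^4 − 1] / 0.083 ) = 11300 / 4.526128 = 2,496.6153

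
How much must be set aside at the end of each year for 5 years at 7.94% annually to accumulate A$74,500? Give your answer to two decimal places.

PMT = 74500 / ( [(1+0.0794)^5 − 1] / 0.0794 ) = 74500 / 5.859586 = 12,714.2084

A$12,714.21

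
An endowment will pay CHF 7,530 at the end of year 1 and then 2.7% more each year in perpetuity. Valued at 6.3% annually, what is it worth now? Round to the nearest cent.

CHF 209,166.67

PV = D₁/(r − g) = 7530/(0.063 − 0.027) = 209,166.6667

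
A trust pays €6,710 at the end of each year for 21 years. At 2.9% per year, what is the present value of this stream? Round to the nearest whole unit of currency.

€104,438

Annuity factor a(21|0.029) = 15.564588; PV = 6710 × 15.564588 = 104,438.3872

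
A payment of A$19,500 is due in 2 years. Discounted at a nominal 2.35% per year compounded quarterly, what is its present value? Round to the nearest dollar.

Periodic rate i = 0.0235/4 = 0.005875; n = 2 × 4 = 8 periods.
Discount factor = (1+0.005875)^(−8) = 0.954219; PV = 19,500 × 0.954219 = 18,607.2630

A$18,607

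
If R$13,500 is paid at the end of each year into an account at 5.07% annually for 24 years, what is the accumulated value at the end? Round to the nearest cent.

R$606,328.16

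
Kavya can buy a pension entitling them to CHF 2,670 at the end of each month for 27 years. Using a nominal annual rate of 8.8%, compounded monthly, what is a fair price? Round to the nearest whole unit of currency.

CHF 329,964

Periodic rate i = 0.088/12 = 0.00733333; n = 27 × 12 = 324 periods.
PV = 2670 × [1 − (1+0.00733333)^(−324)] / 0.00733333 = 2670 × 123.582188 = 329,964.4426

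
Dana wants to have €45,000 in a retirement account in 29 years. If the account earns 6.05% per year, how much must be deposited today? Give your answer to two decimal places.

PV = FV·(1+i)^(−n) = 45,000 × 0.182050 = 8,192.2463

€8,192.25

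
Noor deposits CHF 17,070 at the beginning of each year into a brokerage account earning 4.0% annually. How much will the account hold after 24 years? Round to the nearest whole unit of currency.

CHF 693,826

FV = 17070 × [(1+0.04)^24 − 1] / 0.04 × (1+i) = 17070 × 40.645908 = 693,825.6545
(annuity-due: payments at period start, so ×(1+i).)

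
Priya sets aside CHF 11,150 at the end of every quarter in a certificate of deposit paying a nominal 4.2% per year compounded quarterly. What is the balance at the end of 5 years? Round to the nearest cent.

Periodic rate i = 0.042/4 = 0.0105; n = 5 × 4 = 20 periods.
Accumulation factor s(20|0.0105) = 22.126487; FV = 11150 × 22.126487 = 246,710.3323

CHF 246,710.33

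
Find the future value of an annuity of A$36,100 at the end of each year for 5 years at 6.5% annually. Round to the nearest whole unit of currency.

A$205,540

FV = PMT · [(1+i)^n − 1] / i = 36100 · 5.693641 = 205,540.4392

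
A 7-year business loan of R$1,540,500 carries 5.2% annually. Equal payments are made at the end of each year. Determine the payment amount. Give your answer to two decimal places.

PMT = 1.5405e+06 / ( [1 − (1+0.052)^(−7)] / 0.052 ) = 1.5405e+06 / 5.744666 = 268,161.8014

R$268,161.80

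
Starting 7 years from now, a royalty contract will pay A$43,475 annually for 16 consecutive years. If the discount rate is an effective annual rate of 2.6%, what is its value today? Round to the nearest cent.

A$482,790.45

Value one period before first payment (t=6): 43475 × [1 − (1+0.026)^(−16)] / 0.026 = 43475 × 12.953981 = 563,174.3088
Discount back 6 years: 563,174.3088 × (1+0.026)^(−6) = 563,174.3088 × 0.857266 = 482,790.4492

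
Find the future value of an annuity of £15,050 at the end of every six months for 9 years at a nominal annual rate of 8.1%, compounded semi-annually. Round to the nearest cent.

£387,739.82

i = 0.081/2 = 0.0405 per half-year; n = 9·2 = 18.
FV = 15050 × [(1+0.0405)^18 − 1] / 0.0405 = 15050 × 25.763443 = 387,739.8186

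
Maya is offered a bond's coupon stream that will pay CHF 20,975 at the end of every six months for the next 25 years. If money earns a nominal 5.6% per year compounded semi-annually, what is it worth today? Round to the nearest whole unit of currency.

CHF 560,791

i = 0.056/2 = 0.028 per half-year; n = 25·2 = 50.
Annuity factor a(50|0.028) = 26.736149; PV = 20975 × 26.736149 = 560,790.7160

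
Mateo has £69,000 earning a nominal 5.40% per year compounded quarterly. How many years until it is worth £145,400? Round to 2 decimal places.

13.90 years

Periodic rate i = 0.054/4 = 0.0135.
(1+i)^n = 145400/69000 = 2.10725, so n = ln 2.10725 / ln 1.0135 = 55.5853 quarters
= 55.5853/4 years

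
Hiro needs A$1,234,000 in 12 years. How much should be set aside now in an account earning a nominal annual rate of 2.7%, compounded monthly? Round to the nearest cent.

A$892,815.68

Periodic rate i = 0.027/12 = 0.00225; n = 12 × 12 = 144 periods.
PV = 1,234,000 / (1 + 0.00225)^144 = 1,234,000 / 1.382144 = 892,815.6840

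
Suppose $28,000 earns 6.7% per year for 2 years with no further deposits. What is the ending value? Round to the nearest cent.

FV = 28,000 × (1 + 0.067)^2 = 31,877.6920

$31,877.69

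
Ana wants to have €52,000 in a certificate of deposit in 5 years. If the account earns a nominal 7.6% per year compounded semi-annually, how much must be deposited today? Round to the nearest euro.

With 2 periods per year: i = 0.038, n = 10.
PV = FV·(1+i)^(−n) = 52,000 × 0.688694 = 35,812.1016

€35,812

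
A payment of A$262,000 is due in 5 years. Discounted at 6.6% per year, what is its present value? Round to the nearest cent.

A$190,333.51

Discount factor = (1+0.066)^(−5) = 0.726464; PV = 262,000 × 0.726464 = 190,333.5149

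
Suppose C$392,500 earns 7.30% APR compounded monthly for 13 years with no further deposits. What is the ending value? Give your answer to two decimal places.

i = 0.073/12 = 0.00608333 per month; n = 13·12 = 156.
FV = 392,500 × (1 + 0.00608333)^156 = 1,010,966.0612

C$1,010,966.06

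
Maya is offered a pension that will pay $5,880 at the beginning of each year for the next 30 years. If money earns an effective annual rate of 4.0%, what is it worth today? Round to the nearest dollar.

PV = 5880 × [1 − (1+0.04)^(−30)] / 0.04 × (1+i) = 5880 × 17.983715 = 105,744.2420
Payments are at the start of each period, so multiply by (1+i).

$105,744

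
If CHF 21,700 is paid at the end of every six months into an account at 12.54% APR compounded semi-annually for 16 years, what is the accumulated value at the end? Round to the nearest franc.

CHF 2,076,799

With 2 periods per year: i = 0.0627, n = 32.
FV = PMT · [(1+i)^n − 1] / i = 21700 · 95.705024 = 2,076,799.0250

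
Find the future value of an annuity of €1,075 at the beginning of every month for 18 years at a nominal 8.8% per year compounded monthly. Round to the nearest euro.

i = 0.088/12 = 0.00733333 per month; n = 18·12 = 216.
FV = PMT · [(1+i)^n − 1] / i × (1+i) = 1075 · 528.344891 = 567,970.7584
(Beginning-of-period payments → annuity-due factor ×(1+i).)

€567,971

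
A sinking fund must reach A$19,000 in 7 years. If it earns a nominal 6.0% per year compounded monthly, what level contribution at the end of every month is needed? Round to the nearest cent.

i = 0.06/12 = 0.005 per month; n = 7·12 = 84.
PMT = 19000 / ( [(1+0.005)^84 − 1] / 0.005 ) = 19000 / 104.073927 = 182.5625

A$182.56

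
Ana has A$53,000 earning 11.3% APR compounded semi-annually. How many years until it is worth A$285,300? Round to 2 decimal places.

15.31 years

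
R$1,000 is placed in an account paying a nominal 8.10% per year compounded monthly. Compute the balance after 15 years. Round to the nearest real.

i = 0.081/12 = 0.00675 per month; n = 15·12 = 180.
FV = PV·(1+i)^n = 1,000 × 3.356564 = 3,356.5637

R$3,357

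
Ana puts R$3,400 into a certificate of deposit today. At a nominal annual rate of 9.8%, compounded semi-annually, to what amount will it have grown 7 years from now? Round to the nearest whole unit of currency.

With 2 periods per year: i = 0.049, n = 14.
3,400 × (1+0.049)^14 = 3,400 × 1.953695 = 6,642.5641

R$6,643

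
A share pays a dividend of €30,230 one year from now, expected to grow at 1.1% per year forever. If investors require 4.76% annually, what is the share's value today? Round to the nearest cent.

PV = D₁/(r − g) = 30230/(0.0476 − 0.011) = 825,956.2842

€825,956.28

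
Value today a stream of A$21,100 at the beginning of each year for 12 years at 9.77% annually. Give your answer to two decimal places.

PV = 21100 × [1 − (1+0.0977)^(−12)] / 0.0977 × (1+i) = 21100 × 7.564408 = 159,609.0137
(Beginning-of-period payments → annuity-due factor ×(1+i).)

A$159,609.01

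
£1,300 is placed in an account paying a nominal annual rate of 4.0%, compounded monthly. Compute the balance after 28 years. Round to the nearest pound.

£3,977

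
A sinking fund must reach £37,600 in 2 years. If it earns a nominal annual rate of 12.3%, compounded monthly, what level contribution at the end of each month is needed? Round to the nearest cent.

£1,389.83

i = 0.123/12 = 0.01025 per month; n = 2·12 = 24.
PMT = 37600 / ( [(1+0.01025)^24 − 1] / 0.01025 ) = 37600 / 27.053574 = 1,389.8348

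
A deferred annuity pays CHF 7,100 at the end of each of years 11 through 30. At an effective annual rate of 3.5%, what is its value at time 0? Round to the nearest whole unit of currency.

Value one period before first payment (t=10): 7100 × [1 − (1+0.035)^(−20)] / 0.035 = 7100 × 14.212403 = 100,908.0634
Discount back 10 years: 100,908.0634 × (1+0.035)^(−10) = 100,908.0634 × 0.708919 = 71,535.6246

CHF 71,536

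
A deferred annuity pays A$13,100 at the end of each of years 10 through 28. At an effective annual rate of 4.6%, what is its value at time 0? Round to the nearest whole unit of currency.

PV at t=9 (ordinary 19-year annuity): 13100 × a(19|0.046) = 13100 × 12.489164 = 163,608.0469
PV₀ = 163,608.0469 / (1+0.046)^9 = 163,608.0469 / 1.498943 = 109,148.9342

A$109,149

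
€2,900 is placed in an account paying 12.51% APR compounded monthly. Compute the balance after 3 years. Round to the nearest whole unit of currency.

Periodic rate i = 0.1251/12 = 0.010425; n = 3 × 12 = 36 periods.
FV = PV·(1+i)^n = 2,900 × 1.452603 = 4,212.5492

€4,213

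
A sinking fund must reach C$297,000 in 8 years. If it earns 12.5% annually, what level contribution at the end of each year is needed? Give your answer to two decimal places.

FV-annuity factor = 12.526276; PMT = 297000 / 12.526276 = 23,710.1591

C$23,710.16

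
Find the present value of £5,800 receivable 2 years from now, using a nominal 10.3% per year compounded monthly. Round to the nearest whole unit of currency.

£4,724

With 12 periods per year: i = 0.00858333, n = 24.
PV = 5,800 / (1 + 0.00858333)^24 = 5,800 / 1.227674 = 4,724.3830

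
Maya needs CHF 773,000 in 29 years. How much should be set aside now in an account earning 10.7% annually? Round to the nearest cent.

PV = 773,000 / (1 + 0.107)^29 = 773,000 / 19.066940 = 40,541.3763

CHF 40,541.38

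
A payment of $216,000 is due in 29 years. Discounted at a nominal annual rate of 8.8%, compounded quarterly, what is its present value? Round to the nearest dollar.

i = 0.088/4 = 0.022 per quarter; n = 29·4 = 116.
PV = 216,000 / (1 + 0.022)^116 = 216,000 / 12.482567 = 17,304.1328

$17,304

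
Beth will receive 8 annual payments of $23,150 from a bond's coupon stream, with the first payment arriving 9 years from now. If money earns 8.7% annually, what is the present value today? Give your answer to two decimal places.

$66,477.64

Value one period before first payment (t=8): 23150 × [1 − (1+0.087)^(−8)] / 0.087 = 23150 × 5.597073 = 129,572.2337
PV₀ = 129,572.2337 / (1+0.087)^8 = 129,572.2337 / 1.949110 = 66,477.6399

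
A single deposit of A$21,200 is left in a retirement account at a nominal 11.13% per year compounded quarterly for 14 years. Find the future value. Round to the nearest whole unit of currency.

i = 0.1113/4 = 0.027825 per quarter; n = 14·4 = 56.
FV = 21,200 × (1 + 0.027825)^56 = 98,584.7565

A$98,585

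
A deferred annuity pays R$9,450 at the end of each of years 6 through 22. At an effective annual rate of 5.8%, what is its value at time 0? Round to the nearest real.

R$75,774

Value one period before first payment (t=5): 9450 × [1 − (1+0.058)^(−17)] / 0.058 = 9450 × 10.629641 = 100,450.1075
PV₀ = 100,450.1075 / (1+0.058)^5 = 100,450.1075 / 1.325648 = 75,774.3234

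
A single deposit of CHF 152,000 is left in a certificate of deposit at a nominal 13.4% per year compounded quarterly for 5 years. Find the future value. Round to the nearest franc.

i = 0.134/4 = 0.0335 per quarter; n = 5·4 = 20.
FV = 152,000 × (1 + 0.0335)^20 = 293,800.9578

CHF 293,801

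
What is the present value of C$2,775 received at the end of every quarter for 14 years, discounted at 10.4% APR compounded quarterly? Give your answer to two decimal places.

C$81,377.30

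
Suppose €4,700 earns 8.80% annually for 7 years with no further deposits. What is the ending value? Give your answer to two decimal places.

FV = 4,700 × (1 + 0.088)^7 = 8,482.0363

€8,482.04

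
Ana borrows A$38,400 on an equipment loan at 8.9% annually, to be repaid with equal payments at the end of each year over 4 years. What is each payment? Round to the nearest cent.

Annuity-PV factor = 3.246844; PMT = 38400 / 3.246844 = 11,826.8705

A$11,826.87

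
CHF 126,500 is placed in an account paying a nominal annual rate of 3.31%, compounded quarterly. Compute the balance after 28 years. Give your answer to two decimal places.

With 4 periods per year: i = 0.008275, n = 112.
FV = 126,500 × (1 + 0.008275)^112 = 318,374.6064

CHF 318,374.61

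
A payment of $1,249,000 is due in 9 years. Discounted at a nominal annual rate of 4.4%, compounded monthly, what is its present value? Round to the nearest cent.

$841,194.36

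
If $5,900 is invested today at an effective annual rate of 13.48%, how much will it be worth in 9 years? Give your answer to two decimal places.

$18,413.06

FV = 5,900 × (1 + 0.1348)^9 = 18,413.0595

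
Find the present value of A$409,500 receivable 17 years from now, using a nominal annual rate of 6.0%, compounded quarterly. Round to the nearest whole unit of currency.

Periodic rate i = 0.06/4 = 0.015; n = 17 × 4 = 68 periods.
PV = FV·(1+i)^(−n) = 409,500 × 0.363337 = 148,786.3306

A$148,786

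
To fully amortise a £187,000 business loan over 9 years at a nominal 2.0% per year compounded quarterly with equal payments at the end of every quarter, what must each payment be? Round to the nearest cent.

Periodic rate i = 0.02/4 = 0.005; n = 9 × 4 = 36 periods.
PMT = 187000 / ( [1 − (1+0.005)^(−36)] / 0.005 ) = 187000 / 32.871016 = 5,688.9023

£5,688.90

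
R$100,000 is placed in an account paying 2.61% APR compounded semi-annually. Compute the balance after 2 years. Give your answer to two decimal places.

Periodic rate i = 0.0261/2 = 0.01305; n = 2 × 2 = 4 periods.
100,000 × (1+0.01305)^4 = 100,000 × 1.053231 = 105,323.0734

R$105,323.07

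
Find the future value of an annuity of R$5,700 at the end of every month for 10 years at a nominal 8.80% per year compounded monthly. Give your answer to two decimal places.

R$1,090,646.38

i = 0.088/12 = 0.00733333 per month; n = 10·12 = 120.
FV = 5700 × [(1+0.00733333)^120 − 1] / 0.00733333 = 5700 × 191.341469 = 1,090,646.3756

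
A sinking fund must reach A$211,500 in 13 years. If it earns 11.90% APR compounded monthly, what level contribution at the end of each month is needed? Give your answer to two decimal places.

With 12 periods per year: i = 0.00991667, n = 156.
FV-annuity factor = 369.246874; PMT = 211500 / 369.246874 = 572.7875

A$572.79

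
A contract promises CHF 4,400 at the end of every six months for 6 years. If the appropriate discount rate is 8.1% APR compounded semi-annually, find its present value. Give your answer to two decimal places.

i = 0.081/2 = 0.0405 per half-year; n = 6·2 = 12.
PV = PMT · [1 − (1+i)^(−n)] / i = 4400 · 9.357905 = 41,174.7827

CHF 41,174.78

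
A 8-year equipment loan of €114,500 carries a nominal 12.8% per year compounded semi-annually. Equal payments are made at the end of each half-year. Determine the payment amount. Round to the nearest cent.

With 2 periods per year: i = 0.064, n = 16.
PMT = 114500 / ( [1 − (1+0.064)^(−16)] / 0.064 ) = 114500 / 9.833994 = 11,643.2850

€11,643.28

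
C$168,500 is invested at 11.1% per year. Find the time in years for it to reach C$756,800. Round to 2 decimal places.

14.27 years

n = ln(756800/168500) / ln(1+0.111) = ln(4.49139) / 0.105261 = 14.2709 years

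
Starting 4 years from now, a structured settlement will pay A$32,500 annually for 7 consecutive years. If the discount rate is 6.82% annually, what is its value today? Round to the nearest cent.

A$144,606.31

PV at t=3 (ordinary 7-year annuity): 32500 × a(7|0.0682) = 32500 × 5.423275 = 176,256.4340
PV₀ = 176,256.4340 / (1+0.0682)^3 = 176,256.4340 / 1.218871 = 144,606.3147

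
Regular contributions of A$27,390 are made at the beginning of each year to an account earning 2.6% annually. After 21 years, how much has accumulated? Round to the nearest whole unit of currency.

A$772,085

Accumulation factor s(21|0.026) × (1+i) = 28.188584; FV = 27390 × 28.188584 = 772,085.3243
Payments are at the start of each period, so multiply by (1+i).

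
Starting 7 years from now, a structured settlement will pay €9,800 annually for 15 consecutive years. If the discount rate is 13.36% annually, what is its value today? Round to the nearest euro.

€29,297

Value one period before first payment (t=6): 9800 × [1 − (1+0.1336)^(−15)] / 0.1336 = 9800 × 6.344003 = 62,171.2272
PV₀ = 62,171.2272 / (1+0.1336)^6 = 62,171.2272 / 2.122067 = 29,297.4901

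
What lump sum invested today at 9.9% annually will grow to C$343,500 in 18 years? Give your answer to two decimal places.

C$62,801.25

Discount factor = (1+0.099)^(−18) = 0.182828; PV = 343,500 × 0.182828 = 62,801.2485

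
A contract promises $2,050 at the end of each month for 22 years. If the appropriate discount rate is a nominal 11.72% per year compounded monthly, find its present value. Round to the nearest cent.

i = 0.1172/12 = 0.00976667 per month; n = 22·12 = 264.
PV = PMT · [1 − (1+i)^(−n)] / i = 2050 · 94.520402 = 193,766.8245

$193,766.82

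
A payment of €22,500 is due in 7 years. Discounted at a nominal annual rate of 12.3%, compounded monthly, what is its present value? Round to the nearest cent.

i = 0.123/12 = 0.01025 per month; n = 7·12 = 84.
PV = 22,500 / (1 + 0.01025)^84 = 22,500 / 2.355180 = 9,553.4086

€9,553.41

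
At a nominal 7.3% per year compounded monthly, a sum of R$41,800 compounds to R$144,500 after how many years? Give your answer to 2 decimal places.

17.04 years

Periodic rate i = 0.073/12 = 0.00608333.
(1+i)^n = 144500/41800 = 3.45694, so n = ln 3.45694 / ln 1.00608 = 204.5182 months
= 204.5182/12 years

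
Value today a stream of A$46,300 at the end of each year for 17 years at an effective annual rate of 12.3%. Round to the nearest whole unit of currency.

A$324,036

Annuity factor a(17|0.123) = 6.998622; PV = 46300 × 6.998622 = 324,036.1871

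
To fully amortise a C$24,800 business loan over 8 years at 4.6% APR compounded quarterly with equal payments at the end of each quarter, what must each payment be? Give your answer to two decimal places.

C$930.72

Periodic rate i = 0.046/4 = 0.0115; n = 8 × 4 = 32 periods.
Annuity-PV factor = 26.645905; PMT = 24800 / 26.645905 = 930.7246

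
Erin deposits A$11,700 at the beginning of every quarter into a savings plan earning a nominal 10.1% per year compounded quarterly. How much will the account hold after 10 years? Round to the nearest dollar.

A$813,021

Periodic rate i = 0.101/4 = 0.02525; n = 10 × 4 = 40 periods.
Accumulation factor s(40|0.02525) × (1+i) = 69.488991; FV = 11700 × 69.488991 = 813,021.1928
Payments are at the start of each period, so multiply by (1+i).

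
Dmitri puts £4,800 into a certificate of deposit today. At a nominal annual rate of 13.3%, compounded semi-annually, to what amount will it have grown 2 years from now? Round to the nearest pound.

With 2 periods per year: i = 0.0665, n = 4.
4,800 × (1+0.0665)^4 = 4,800 × 1.293729 = 6,209.9010

£6,210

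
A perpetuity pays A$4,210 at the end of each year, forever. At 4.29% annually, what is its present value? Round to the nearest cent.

A$98,135.20

PV = C/r = 4210/0.0429 = 98,135.1981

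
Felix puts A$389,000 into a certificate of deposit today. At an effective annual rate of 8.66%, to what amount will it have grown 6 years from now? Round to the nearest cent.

A$640,276.86

389,000 × (1+0.0866)^6 = 389,000 × 1.645956 = 640,276.8586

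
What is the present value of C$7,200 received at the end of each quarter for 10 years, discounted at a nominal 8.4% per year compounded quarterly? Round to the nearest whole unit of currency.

With 4 periods per year: i = 0.021, n = 40.
PV = PMT · [1 − (1+i)^(−n)] / i = 7200 · 26.881804 = 193,548.9915

C$193,549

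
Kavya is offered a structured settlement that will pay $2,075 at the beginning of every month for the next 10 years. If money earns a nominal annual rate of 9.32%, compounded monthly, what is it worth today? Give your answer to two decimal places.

$162,841.63

i = 0.0932/12 = 0.00776667 per month; n = 10·12 = 120.
PV = 2075 × [1 − (1+0.00776667)^(−120)] / 0.00776667 × (1+i) = 2075 × 78.477893 = 162,841.6286
Payments are at the start of each period, so multiply by (1+i).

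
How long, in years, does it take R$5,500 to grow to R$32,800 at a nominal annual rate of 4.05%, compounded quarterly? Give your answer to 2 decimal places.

Periodic rate i = 0.0405/4 = 0.010125.
(1+i)^n = 32800/5500 = 5.96364, so n = ln 5.96364 / ln 1.01012 = 177.2548 quarters
= 177.2548/4 years

44.31 years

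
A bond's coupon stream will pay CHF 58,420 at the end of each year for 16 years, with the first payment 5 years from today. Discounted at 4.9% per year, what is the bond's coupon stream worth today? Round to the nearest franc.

CHF 526,619

PV at t=4 (ordinary 16-year annuity): 58420 × a(16|0.049) = 58420 × 10.915324 = 637,673.2517
Discount back 4 years: 637,673.2517 × (1+0.049)^(−4) = 637,673.2517 × 0.825844 = 526,618.6645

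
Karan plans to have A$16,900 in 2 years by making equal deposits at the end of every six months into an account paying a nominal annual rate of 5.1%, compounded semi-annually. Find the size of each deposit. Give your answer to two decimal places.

A$4,066.78

With 2 periods per year: i = 0.0255, n = 4.
PMT = 16900 / ( [(1+0.0255)^4 − 1] / 0.0255 ) = 16900 / 4.155618 = 4,066.7842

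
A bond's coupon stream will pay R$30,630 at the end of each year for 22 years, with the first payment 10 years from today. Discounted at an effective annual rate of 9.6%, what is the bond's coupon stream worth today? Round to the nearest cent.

R$121,213.60

Value one period before first payment (t=9): 30630 × [1 − (1+0.096)^(−22)] / 0.096 = 30630 × 9.030241 = 276,596.2832
Discount back 9 years: 276,596.2832 × (1+0.096)^(−9) = 276,596.2832 × 0.438233 = 121,213.6008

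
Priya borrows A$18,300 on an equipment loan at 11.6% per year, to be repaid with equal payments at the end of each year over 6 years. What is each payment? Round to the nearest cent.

Annuity-PV factor = 4.158409; PMT = 18300 / 4.158409 = 4,400.7211

A$4,400.72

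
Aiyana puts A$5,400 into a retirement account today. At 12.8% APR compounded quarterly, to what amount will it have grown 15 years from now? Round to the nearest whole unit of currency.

A$35,742

Periodic rate i = 0.128/4 = 0.032; n = 15 × 4 = 60 periods.
FV = PV·(1+i)^n = 5,400 × 6.618839 = 35,741.7323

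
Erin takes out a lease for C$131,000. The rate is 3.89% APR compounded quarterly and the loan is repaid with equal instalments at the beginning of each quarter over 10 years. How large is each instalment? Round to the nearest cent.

Periodic rate i = 0.0389/4 = 0.009725; n = 10 × 4 = 40 periods.
PMT = 131000 / ( [1 − (1+0.009725)^(−40)] / 0.009725 × (1+i) ) = 131000 / 33.327761 = 3,930.6571

C$3,930.66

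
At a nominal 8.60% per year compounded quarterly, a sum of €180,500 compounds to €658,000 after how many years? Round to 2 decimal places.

15.20 years

Periodic rate i = 0.086/4 = 0.0215.
n = ln(658000/180500) / ln(1+0.0215) = ln(3.64543) / 0.021272 = 60.8060 quarters
= 60.8060/4 years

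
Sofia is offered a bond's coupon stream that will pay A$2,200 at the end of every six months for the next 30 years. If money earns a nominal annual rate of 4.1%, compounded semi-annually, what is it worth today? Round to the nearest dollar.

A$75,557

Periodic rate i = 0.041/2 = 0.0205; n = 30 × 2 = 60 periods.
PV = PMT · [1 − (1+i)^(−n)] / i = 2200 · 34.343865 = 75,556.5040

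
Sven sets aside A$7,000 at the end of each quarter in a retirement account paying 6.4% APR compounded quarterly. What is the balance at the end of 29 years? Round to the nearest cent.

Periodic rate i = 0.064/4 = 0.016; n = 29 × 4 = 116 periods.
FV = 7000 × [(1+0.016)^116 − 1] / 0.016 = 7000 × 331.548918 = 2,320,842.4258

A$2,320,842.43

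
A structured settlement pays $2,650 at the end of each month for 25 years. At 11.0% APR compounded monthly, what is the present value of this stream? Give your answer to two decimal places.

$270,376.97

Periodic rate i = 0.11/12 = 0.00916667; n = 25 × 12 = 300 periods.
Annuity factor a(300|0.00916667) = 102.029044; PV = 2650 × 102.029044 = 270,376.9659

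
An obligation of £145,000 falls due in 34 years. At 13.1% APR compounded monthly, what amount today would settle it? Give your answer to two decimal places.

Periodic rate i = 0.131/12 = 0.0109167; n = 34 × 12 = 408 periods.
PV = 145,000 / (1 + 0.0109167)^408 = 145,000 / 83.920010 = 1,727.8358

£1,727.84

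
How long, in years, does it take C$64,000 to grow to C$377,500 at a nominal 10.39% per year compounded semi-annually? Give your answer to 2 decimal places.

Periodic rate i = 0.1039/2 = 0.05195.
n = ln(377500/64000) / ln(1+0.05195) = ln(5.89844) / 0.050646 = 35.0413 half-years
= 35.0413/2 years

17.52 years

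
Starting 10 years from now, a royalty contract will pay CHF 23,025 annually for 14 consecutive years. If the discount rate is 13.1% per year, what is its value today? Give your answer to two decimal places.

CHF 47,686.71

PV at t=9 (ordinary 14-year annuity): 23025 × a(14|0.131) = 23025 × 6.271352 = 144,397.8834
Discount back 9 years: 144,397.8834 × (1+0.131)^(−9) = 144,397.8834 × 0.330245 = 47,686.7125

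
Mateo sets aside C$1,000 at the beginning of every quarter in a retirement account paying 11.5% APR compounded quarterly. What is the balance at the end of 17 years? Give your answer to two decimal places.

i = 0.115/4 = 0.02875 per quarter; n = 17·4 = 68.
FV = PMT · [(1+i)^n − 1] / i × (1+i) = 1000 · 210.107851 = 210,107.8506
(annuity-due: payments at period start, so ×(1+i).)

C$210,107.85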